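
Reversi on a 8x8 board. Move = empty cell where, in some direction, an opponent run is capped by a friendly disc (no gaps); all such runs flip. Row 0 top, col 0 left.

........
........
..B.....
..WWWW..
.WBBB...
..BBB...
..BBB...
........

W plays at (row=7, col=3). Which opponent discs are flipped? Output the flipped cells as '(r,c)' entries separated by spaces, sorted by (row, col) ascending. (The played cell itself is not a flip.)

Dir NW: opp run (6,2), next='.' -> no flip
Dir N: opp run (6,3) (5,3) (4,3) capped by W -> flip
Dir NE: opp run (6,4), next='.' -> no flip
Dir W: first cell '.' (not opp) -> no flip
Dir E: first cell '.' (not opp) -> no flip
Dir SW: edge -> no flip
Dir S: edge -> no flip
Dir SE: edge -> no flip

Answer: (4,3) (5,3) (6,3)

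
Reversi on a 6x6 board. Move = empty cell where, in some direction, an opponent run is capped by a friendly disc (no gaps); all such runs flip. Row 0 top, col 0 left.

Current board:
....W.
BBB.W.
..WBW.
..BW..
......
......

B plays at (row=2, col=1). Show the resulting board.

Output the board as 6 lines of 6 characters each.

Answer: ....W.
BBB.W.
.BBBW.
..BW..
......
......

Derivation:
Place B at (2,1); scan 8 dirs for brackets.
Dir NW: first cell 'B' (not opp) -> no flip
Dir N: first cell 'B' (not opp) -> no flip
Dir NE: first cell 'B' (not opp) -> no flip
Dir W: first cell '.' (not opp) -> no flip
Dir E: opp run (2,2) capped by B -> flip
Dir SW: first cell '.' (not opp) -> no flip
Dir S: first cell '.' (not opp) -> no flip
Dir SE: first cell 'B' (not opp) -> no flip
All flips: (2,2)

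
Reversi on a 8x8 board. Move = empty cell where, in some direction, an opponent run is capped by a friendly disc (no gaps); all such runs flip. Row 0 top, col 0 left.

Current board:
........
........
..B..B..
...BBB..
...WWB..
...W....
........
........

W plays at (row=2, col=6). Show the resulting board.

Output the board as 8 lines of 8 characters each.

Answer: ........
........
..B..BW.
...BBW..
...WWB..
...W....
........
........

Derivation:
Place W at (2,6); scan 8 dirs for brackets.
Dir NW: first cell '.' (not opp) -> no flip
Dir N: first cell '.' (not opp) -> no flip
Dir NE: first cell '.' (not opp) -> no flip
Dir W: opp run (2,5), next='.' -> no flip
Dir E: first cell '.' (not opp) -> no flip
Dir SW: opp run (3,5) capped by W -> flip
Dir S: first cell '.' (not opp) -> no flip
Dir SE: first cell '.' (not opp) -> no flip
All flips: (3,5)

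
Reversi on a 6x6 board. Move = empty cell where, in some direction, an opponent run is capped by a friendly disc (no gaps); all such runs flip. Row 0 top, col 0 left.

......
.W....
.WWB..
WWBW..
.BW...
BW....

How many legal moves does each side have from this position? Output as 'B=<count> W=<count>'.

Answer: B=7 W=5

Derivation:
-- B to move --
(0,0): no bracket -> illegal
(0,1): flips 3 -> legal
(0,2): no bracket -> illegal
(1,0): flips 1 -> legal
(1,2): flips 1 -> legal
(1,3): no bracket -> illegal
(2,0): flips 2 -> legal
(2,4): no bracket -> illegal
(3,4): flips 1 -> legal
(4,0): no bracket -> illegal
(4,3): flips 2 -> legal
(4,4): no bracket -> illegal
(5,2): flips 2 -> legal
(5,3): no bracket -> illegal
B mobility = 7
-- W to move --
(1,2): no bracket -> illegal
(1,3): flips 1 -> legal
(1,4): no bracket -> illegal
(2,4): flips 1 -> legal
(3,4): no bracket -> illegal
(4,0): flips 1 -> legal
(4,3): flips 1 -> legal
(5,2): flips 1 -> legal
W mobility = 5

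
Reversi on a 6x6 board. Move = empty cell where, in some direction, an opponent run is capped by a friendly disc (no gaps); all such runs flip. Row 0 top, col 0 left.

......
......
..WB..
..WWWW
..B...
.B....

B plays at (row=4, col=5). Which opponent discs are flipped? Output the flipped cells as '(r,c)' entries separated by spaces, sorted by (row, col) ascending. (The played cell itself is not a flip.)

Answer: (3,4)

Derivation:
Dir NW: opp run (3,4) capped by B -> flip
Dir N: opp run (3,5), next='.' -> no flip
Dir NE: edge -> no flip
Dir W: first cell '.' (not opp) -> no flip
Dir E: edge -> no flip
Dir SW: first cell '.' (not opp) -> no flip
Dir S: first cell '.' (not opp) -> no flip
Dir SE: edge -> no flip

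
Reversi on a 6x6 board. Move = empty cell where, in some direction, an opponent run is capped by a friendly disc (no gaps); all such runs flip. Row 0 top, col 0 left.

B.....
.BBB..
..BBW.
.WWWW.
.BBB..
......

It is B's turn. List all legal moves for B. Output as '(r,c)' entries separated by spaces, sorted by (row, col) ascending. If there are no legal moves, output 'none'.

Answer: (1,5) (2,0) (2,1) (2,5) (3,5) (4,0) (4,4) (4,5)

Derivation:
(1,4): no bracket -> illegal
(1,5): flips 2 -> legal
(2,0): flips 1 -> legal
(2,1): flips 2 -> legal
(2,5): flips 2 -> legal
(3,0): no bracket -> illegal
(3,5): flips 1 -> legal
(4,0): flips 1 -> legal
(4,4): flips 1 -> legal
(4,5): flips 1 -> legal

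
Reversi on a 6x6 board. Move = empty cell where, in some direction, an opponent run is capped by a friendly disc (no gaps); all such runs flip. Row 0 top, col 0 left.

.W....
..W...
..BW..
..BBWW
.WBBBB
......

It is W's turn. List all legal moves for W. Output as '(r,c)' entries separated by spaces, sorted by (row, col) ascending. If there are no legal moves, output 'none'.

Answer: (2,1) (3,1) (5,2) (5,3) (5,4) (5,5)

Derivation:
(1,1): no bracket -> illegal
(1,3): no bracket -> illegal
(2,1): flips 1 -> legal
(2,4): no bracket -> illegal
(3,1): flips 2 -> legal
(5,1): no bracket -> illegal
(5,2): flips 4 -> legal
(5,3): flips 3 -> legal
(5,4): flips 1 -> legal
(5,5): flips 1 -> legal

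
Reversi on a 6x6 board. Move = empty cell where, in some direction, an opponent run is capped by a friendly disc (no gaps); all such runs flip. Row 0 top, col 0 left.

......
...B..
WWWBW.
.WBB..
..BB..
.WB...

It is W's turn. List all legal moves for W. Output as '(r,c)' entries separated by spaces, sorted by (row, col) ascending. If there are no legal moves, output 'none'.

(0,2): flips 1 -> legal
(0,3): no bracket -> illegal
(0,4): flips 1 -> legal
(1,2): no bracket -> illegal
(1,4): no bracket -> illegal
(3,4): flips 2 -> legal
(4,1): no bracket -> illegal
(4,4): flips 1 -> legal
(5,3): flips 2 -> legal
(5,4): flips 2 -> legal

Answer: (0,2) (0,4) (3,4) (4,4) (5,3) (5,4)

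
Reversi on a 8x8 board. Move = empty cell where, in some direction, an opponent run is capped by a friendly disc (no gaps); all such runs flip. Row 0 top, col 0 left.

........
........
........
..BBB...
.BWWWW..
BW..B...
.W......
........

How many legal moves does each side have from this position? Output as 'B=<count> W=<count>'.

-- B to move --
(3,1): no bracket -> illegal
(3,5): no bracket -> illegal
(3,6): flips 1 -> legal
(4,0): no bracket -> illegal
(4,6): flips 4 -> legal
(5,2): flips 3 -> legal
(5,3): flips 1 -> legal
(5,5): flips 1 -> legal
(5,6): flips 1 -> legal
(6,0): flips 2 -> legal
(6,2): no bracket -> illegal
(7,0): no bracket -> illegal
(7,1): flips 2 -> legal
(7,2): flips 1 -> legal
B mobility = 9
-- W to move --
(2,1): flips 1 -> legal
(2,2): flips 2 -> legal
(2,3): flips 2 -> legal
(2,4): flips 2 -> legal
(2,5): flips 1 -> legal
(3,0): no bracket -> illegal
(3,1): flips 1 -> legal
(3,5): no bracket -> illegal
(4,0): flips 1 -> legal
(5,2): no bracket -> illegal
(5,3): no bracket -> illegal
(5,5): no bracket -> illegal
(6,0): no bracket -> illegal
(6,3): flips 1 -> legal
(6,4): flips 1 -> legal
(6,5): flips 1 -> legal
W mobility = 10

Answer: B=9 W=10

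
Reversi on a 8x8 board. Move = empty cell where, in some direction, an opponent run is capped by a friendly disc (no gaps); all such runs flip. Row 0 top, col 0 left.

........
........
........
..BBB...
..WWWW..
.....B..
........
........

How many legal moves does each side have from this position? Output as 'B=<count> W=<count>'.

Answer: B=6 W=7

Derivation:
-- B to move --
(3,1): no bracket -> illegal
(3,5): flips 1 -> legal
(3,6): no bracket -> illegal
(4,1): no bracket -> illegal
(4,6): no bracket -> illegal
(5,1): flips 1 -> legal
(5,2): flips 2 -> legal
(5,3): flips 1 -> legal
(5,4): flips 2 -> legal
(5,6): flips 1 -> legal
B mobility = 6
-- W to move --
(2,1): flips 1 -> legal
(2,2): flips 2 -> legal
(2,3): flips 2 -> legal
(2,4): flips 2 -> legal
(2,5): flips 1 -> legal
(3,1): no bracket -> illegal
(3,5): no bracket -> illegal
(4,1): no bracket -> illegal
(4,6): no bracket -> illegal
(5,4): no bracket -> illegal
(5,6): no bracket -> illegal
(6,4): no bracket -> illegal
(6,5): flips 1 -> legal
(6,6): flips 1 -> legal
W mobility = 7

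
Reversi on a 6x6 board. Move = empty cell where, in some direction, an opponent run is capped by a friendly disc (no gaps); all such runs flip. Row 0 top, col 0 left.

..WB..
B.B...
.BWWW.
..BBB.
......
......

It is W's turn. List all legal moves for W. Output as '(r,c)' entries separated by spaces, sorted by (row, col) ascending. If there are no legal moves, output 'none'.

(0,0): no bracket -> illegal
(0,1): flips 1 -> legal
(0,4): flips 1 -> legal
(1,1): no bracket -> illegal
(1,3): no bracket -> illegal
(1,4): no bracket -> illegal
(2,0): flips 1 -> legal
(2,5): no bracket -> illegal
(3,0): no bracket -> illegal
(3,1): no bracket -> illegal
(3,5): no bracket -> illegal
(4,1): flips 1 -> legal
(4,2): flips 2 -> legal
(4,3): flips 1 -> legal
(4,4): flips 2 -> legal
(4,5): flips 1 -> legal

Answer: (0,1) (0,4) (2,0) (4,1) (4,2) (4,3) (4,4) (4,5)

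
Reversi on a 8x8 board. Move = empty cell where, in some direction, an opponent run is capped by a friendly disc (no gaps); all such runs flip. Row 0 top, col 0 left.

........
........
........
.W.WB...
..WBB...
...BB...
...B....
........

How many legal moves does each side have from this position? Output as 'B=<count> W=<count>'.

Answer: B=5 W=5

Derivation:
-- B to move --
(2,0): flips 2 -> legal
(2,1): no bracket -> illegal
(2,2): flips 1 -> legal
(2,3): flips 1 -> legal
(2,4): no bracket -> illegal
(3,0): no bracket -> illegal
(3,2): flips 1 -> legal
(4,0): no bracket -> illegal
(4,1): flips 1 -> legal
(5,1): no bracket -> illegal
(5,2): no bracket -> illegal
B mobility = 5
-- W to move --
(2,3): no bracket -> illegal
(2,4): no bracket -> illegal
(2,5): no bracket -> illegal
(3,2): no bracket -> illegal
(3,5): flips 1 -> legal
(4,5): flips 2 -> legal
(5,2): no bracket -> illegal
(5,5): flips 1 -> legal
(6,2): no bracket -> illegal
(6,4): flips 1 -> legal
(6,5): no bracket -> illegal
(7,2): no bracket -> illegal
(7,3): flips 3 -> legal
(7,4): no bracket -> illegal
W mobility = 5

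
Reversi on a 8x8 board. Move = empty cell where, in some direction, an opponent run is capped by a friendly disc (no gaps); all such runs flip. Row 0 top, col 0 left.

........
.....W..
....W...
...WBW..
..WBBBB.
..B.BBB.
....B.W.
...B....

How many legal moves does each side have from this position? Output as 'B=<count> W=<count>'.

-- B to move --
(0,4): no bracket -> illegal
(0,5): no bracket -> illegal
(0,6): no bracket -> illegal
(1,3): flips 2 -> legal
(1,4): flips 1 -> legal
(1,6): no bracket -> illegal
(2,2): flips 1 -> legal
(2,3): flips 1 -> legal
(2,5): flips 1 -> legal
(2,6): flips 1 -> legal
(3,1): no bracket -> illegal
(3,2): flips 2 -> legal
(3,6): flips 1 -> legal
(4,1): flips 1 -> legal
(5,1): no bracket -> illegal
(5,3): no bracket -> illegal
(5,7): no bracket -> illegal
(6,5): no bracket -> illegal
(6,7): no bracket -> illegal
(7,5): no bracket -> illegal
(7,6): flips 1 -> legal
(7,7): flips 1 -> legal
B mobility = 11
-- W to move --
(2,3): no bracket -> illegal
(2,5): no bracket -> illegal
(3,2): no bracket -> illegal
(3,6): flips 2 -> legal
(3,7): no bracket -> illegal
(4,1): no bracket -> illegal
(4,7): flips 4 -> legal
(5,1): no bracket -> illegal
(5,3): flips 2 -> legal
(5,7): flips 1 -> legal
(6,1): no bracket -> illegal
(6,2): flips 1 -> legal
(6,3): no bracket -> illegal
(6,5): flips 2 -> legal
(6,7): no bracket -> illegal
(7,2): no bracket -> illegal
(7,4): flips 4 -> legal
(7,5): no bracket -> illegal
W mobility = 7

Answer: B=11 W=7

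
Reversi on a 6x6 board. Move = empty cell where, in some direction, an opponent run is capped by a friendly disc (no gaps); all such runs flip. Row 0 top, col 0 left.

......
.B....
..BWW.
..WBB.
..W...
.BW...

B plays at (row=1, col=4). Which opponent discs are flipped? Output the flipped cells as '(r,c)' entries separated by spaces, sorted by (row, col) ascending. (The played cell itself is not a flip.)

Answer: (2,4)

Derivation:
Dir NW: first cell '.' (not opp) -> no flip
Dir N: first cell '.' (not opp) -> no flip
Dir NE: first cell '.' (not opp) -> no flip
Dir W: first cell '.' (not opp) -> no flip
Dir E: first cell '.' (not opp) -> no flip
Dir SW: opp run (2,3) (3,2), next='.' -> no flip
Dir S: opp run (2,4) capped by B -> flip
Dir SE: first cell '.' (not opp) -> no flip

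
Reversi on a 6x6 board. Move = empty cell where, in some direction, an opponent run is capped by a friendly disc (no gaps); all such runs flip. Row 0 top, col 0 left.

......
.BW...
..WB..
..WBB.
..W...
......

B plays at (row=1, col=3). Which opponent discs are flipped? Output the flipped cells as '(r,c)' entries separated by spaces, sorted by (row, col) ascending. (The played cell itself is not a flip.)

Dir NW: first cell '.' (not opp) -> no flip
Dir N: first cell '.' (not opp) -> no flip
Dir NE: first cell '.' (not opp) -> no flip
Dir W: opp run (1,2) capped by B -> flip
Dir E: first cell '.' (not opp) -> no flip
Dir SW: opp run (2,2), next='.' -> no flip
Dir S: first cell 'B' (not opp) -> no flip
Dir SE: first cell '.' (not opp) -> no flip

Answer: (1,2)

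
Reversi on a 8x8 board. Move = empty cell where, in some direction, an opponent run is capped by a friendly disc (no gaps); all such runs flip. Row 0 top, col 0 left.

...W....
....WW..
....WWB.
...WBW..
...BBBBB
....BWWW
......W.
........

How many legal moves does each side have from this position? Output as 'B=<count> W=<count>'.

-- B to move --
(0,2): no bracket -> illegal
(0,4): flips 3 -> legal
(0,5): flips 3 -> legal
(0,6): no bracket -> illegal
(1,2): no bracket -> illegal
(1,3): flips 2 -> legal
(1,6): flips 1 -> legal
(2,2): flips 1 -> legal
(2,3): flips 3 -> legal
(3,2): flips 1 -> legal
(3,6): flips 1 -> legal
(4,2): no bracket -> illegal
(6,4): flips 1 -> legal
(6,5): flips 2 -> legal
(6,7): flips 2 -> legal
(7,5): no bracket -> illegal
(7,6): flips 2 -> legal
(7,7): flips 2 -> legal
B mobility = 13
-- W to move --
(1,6): no bracket -> illegal
(1,7): flips 1 -> legal
(2,3): flips 2 -> legal
(2,7): flips 1 -> legal
(3,2): no bracket -> illegal
(3,6): flips 1 -> legal
(3,7): flips 3 -> legal
(4,2): no bracket -> illegal
(5,2): flips 2 -> legal
(5,3): flips 3 -> legal
(6,3): no bracket -> illegal
(6,4): flips 3 -> legal
(6,5): no bracket -> illegal
W mobility = 8

Answer: B=13 W=8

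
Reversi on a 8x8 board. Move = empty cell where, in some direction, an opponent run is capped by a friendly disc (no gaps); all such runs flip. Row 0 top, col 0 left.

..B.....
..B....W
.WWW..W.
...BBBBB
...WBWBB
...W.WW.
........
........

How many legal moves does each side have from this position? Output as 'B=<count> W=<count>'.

Answer: B=15 W=4

Derivation:
-- B to move --
(0,6): no bracket -> illegal
(0,7): no bracket -> illegal
(1,0): no bracket -> illegal
(1,1): flips 1 -> legal
(1,3): flips 1 -> legal
(1,4): no bracket -> illegal
(1,5): flips 1 -> legal
(1,6): flips 1 -> legal
(2,0): no bracket -> illegal
(2,4): no bracket -> illegal
(2,5): no bracket -> illegal
(2,7): no bracket -> illegal
(3,0): flips 1 -> legal
(3,1): no bracket -> illegal
(3,2): flips 1 -> legal
(4,2): flips 1 -> legal
(5,2): flips 1 -> legal
(5,4): flips 1 -> legal
(5,7): no bracket -> illegal
(6,2): flips 1 -> legal
(6,3): flips 2 -> legal
(6,4): flips 1 -> legal
(6,5): flips 3 -> legal
(6,6): flips 2 -> legal
(6,7): flips 2 -> legal
B mobility = 15
-- W to move --
(0,1): flips 1 -> legal
(0,3): flips 1 -> legal
(1,1): no bracket -> illegal
(1,3): no bracket -> illegal
(2,4): no bracket -> illegal
(2,5): flips 2 -> legal
(2,7): flips 1 -> legal
(3,2): no bracket -> illegal
(4,2): no bracket -> illegal
(5,4): no bracket -> illegal
(5,7): no bracket -> illegal
W mobility = 4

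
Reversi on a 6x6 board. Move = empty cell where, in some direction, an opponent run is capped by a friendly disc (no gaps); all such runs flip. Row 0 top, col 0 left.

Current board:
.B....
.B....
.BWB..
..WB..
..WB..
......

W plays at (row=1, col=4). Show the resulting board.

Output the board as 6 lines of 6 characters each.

Place W at (1,4); scan 8 dirs for brackets.
Dir NW: first cell '.' (not opp) -> no flip
Dir N: first cell '.' (not opp) -> no flip
Dir NE: first cell '.' (not opp) -> no flip
Dir W: first cell '.' (not opp) -> no flip
Dir E: first cell '.' (not opp) -> no flip
Dir SW: opp run (2,3) capped by W -> flip
Dir S: first cell '.' (not opp) -> no flip
Dir SE: first cell '.' (not opp) -> no flip
All flips: (2,3)

Answer: .B....
.B..W.
.BWW..
..WB..
..WB..
......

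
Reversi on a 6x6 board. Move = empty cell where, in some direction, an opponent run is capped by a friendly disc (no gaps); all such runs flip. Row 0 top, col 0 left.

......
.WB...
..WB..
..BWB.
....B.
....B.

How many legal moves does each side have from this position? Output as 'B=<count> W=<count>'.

Answer: B=4 W=7

Derivation:
-- B to move --
(0,0): flips 3 -> legal
(0,1): no bracket -> illegal
(0,2): no bracket -> illegal
(1,0): flips 1 -> legal
(1,3): no bracket -> illegal
(2,0): no bracket -> illegal
(2,1): flips 1 -> legal
(2,4): no bracket -> illegal
(3,1): no bracket -> illegal
(4,2): no bracket -> illegal
(4,3): flips 1 -> legal
B mobility = 4
-- W to move --
(0,1): no bracket -> illegal
(0,2): flips 1 -> legal
(0,3): no bracket -> illegal
(1,3): flips 2 -> legal
(1,4): no bracket -> illegal
(2,1): no bracket -> illegal
(2,4): flips 1 -> legal
(2,5): no bracket -> illegal
(3,1): flips 1 -> legal
(3,5): flips 1 -> legal
(4,1): no bracket -> illegal
(4,2): flips 1 -> legal
(4,3): no bracket -> illegal
(4,5): no bracket -> illegal
(5,3): no bracket -> illegal
(5,5): flips 1 -> legal
W mobility = 7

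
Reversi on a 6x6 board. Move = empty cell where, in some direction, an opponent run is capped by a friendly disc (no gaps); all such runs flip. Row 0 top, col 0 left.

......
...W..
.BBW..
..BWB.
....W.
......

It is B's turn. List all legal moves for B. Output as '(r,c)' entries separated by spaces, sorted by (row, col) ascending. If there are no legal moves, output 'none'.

Answer: (0,4) (1,2) (1,4) (2,4) (5,4) (5,5)

Derivation:
(0,2): no bracket -> illegal
(0,3): no bracket -> illegal
(0,4): flips 1 -> legal
(1,2): flips 1 -> legal
(1,4): flips 1 -> legal
(2,4): flips 1 -> legal
(3,5): no bracket -> illegal
(4,2): no bracket -> illegal
(4,3): no bracket -> illegal
(4,5): no bracket -> illegal
(5,3): no bracket -> illegal
(5,4): flips 1 -> legal
(5,5): flips 2 -> legal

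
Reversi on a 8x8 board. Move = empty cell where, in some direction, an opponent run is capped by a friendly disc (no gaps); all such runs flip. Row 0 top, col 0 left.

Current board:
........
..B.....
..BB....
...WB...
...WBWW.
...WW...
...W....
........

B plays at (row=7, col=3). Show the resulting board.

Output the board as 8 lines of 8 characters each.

Place B at (7,3); scan 8 dirs for brackets.
Dir NW: first cell '.' (not opp) -> no flip
Dir N: opp run (6,3) (5,3) (4,3) (3,3) capped by B -> flip
Dir NE: first cell '.' (not opp) -> no flip
Dir W: first cell '.' (not opp) -> no flip
Dir E: first cell '.' (not opp) -> no flip
Dir SW: edge -> no flip
Dir S: edge -> no flip
Dir SE: edge -> no flip
All flips: (3,3) (4,3) (5,3) (6,3)

Answer: ........
..B.....
..BB....
...BB...
...BBWW.
...BW...
...B....
...B....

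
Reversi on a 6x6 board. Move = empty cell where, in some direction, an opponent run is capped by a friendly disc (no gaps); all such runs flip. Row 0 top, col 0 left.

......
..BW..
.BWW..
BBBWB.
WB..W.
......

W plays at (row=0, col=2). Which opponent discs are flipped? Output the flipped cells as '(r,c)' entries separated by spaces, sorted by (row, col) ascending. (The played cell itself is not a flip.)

Answer: (1,2)

Derivation:
Dir NW: edge -> no flip
Dir N: edge -> no flip
Dir NE: edge -> no flip
Dir W: first cell '.' (not opp) -> no flip
Dir E: first cell '.' (not opp) -> no flip
Dir SW: first cell '.' (not opp) -> no flip
Dir S: opp run (1,2) capped by W -> flip
Dir SE: first cell 'W' (not opp) -> no flip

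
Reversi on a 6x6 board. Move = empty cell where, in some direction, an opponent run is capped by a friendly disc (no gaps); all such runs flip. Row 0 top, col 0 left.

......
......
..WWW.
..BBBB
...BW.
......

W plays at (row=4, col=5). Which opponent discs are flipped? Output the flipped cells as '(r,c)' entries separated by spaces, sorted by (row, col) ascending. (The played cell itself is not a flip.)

Dir NW: opp run (3,4) capped by W -> flip
Dir N: opp run (3,5), next='.' -> no flip
Dir NE: edge -> no flip
Dir W: first cell 'W' (not opp) -> no flip
Dir E: edge -> no flip
Dir SW: first cell '.' (not opp) -> no flip
Dir S: first cell '.' (not opp) -> no flip
Dir SE: edge -> no flip

Answer: (3,4)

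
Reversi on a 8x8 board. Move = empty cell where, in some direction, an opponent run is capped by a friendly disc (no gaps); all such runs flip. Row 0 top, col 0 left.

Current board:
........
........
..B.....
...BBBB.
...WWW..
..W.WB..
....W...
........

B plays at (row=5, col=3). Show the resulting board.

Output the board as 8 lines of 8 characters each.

Answer: ........
........
..B.....
...BBBB.
...BBW..
..WBBB..
....W...
........

Derivation:
Place B at (5,3); scan 8 dirs for brackets.
Dir NW: first cell '.' (not opp) -> no flip
Dir N: opp run (4,3) capped by B -> flip
Dir NE: opp run (4,4) capped by B -> flip
Dir W: opp run (5,2), next='.' -> no flip
Dir E: opp run (5,4) capped by B -> flip
Dir SW: first cell '.' (not opp) -> no flip
Dir S: first cell '.' (not opp) -> no flip
Dir SE: opp run (6,4), next='.' -> no flip
All flips: (4,3) (4,4) (5,4)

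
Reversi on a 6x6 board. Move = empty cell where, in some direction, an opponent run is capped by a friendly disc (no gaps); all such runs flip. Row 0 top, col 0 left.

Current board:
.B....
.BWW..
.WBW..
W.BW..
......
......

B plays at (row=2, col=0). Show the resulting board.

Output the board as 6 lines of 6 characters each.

Answer: .B....
.BWW..
BBBW..
W.BW..
......
......

Derivation:
Place B at (2,0); scan 8 dirs for brackets.
Dir NW: edge -> no flip
Dir N: first cell '.' (not opp) -> no flip
Dir NE: first cell 'B' (not opp) -> no flip
Dir W: edge -> no flip
Dir E: opp run (2,1) capped by B -> flip
Dir SW: edge -> no flip
Dir S: opp run (3,0), next='.' -> no flip
Dir SE: first cell '.' (not opp) -> no flip
All flips: (2,1)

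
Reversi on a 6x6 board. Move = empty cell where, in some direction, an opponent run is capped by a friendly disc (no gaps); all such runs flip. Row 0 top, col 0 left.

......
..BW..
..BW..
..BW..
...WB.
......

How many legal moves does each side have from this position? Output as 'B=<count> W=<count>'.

Answer: B=6 W=7

Derivation:
-- B to move --
(0,2): no bracket -> illegal
(0,3): no bracket -> illegal
(0,4): flips 1 -> legal
(1,4): flips 2 -> legal
(2,4): flips 1 -> legal
(3,4): flips 2 -> legal
(4,2): flips 1 -> legal
(5,2): no bracket -> illegal
(5,3): no bracket -> illegal
(5,4): flips 1 -> legal
B mobility = 6
-- W to move --
(0,1): flips 1 -> legal
(0,2): no bracket -> illegal
(0,3): no bracket -> illegal
(1,1): flips 2 -> legal
(2,1): flips 2 -> legal
(3,1): flips 2 -> legal
(3,4): no bracket -> illegal
(3,5): no bracket -> illegal
(4,1): flips 1 -> legal
(4,2): no bracket -> illegal
(4,5): flips 1 -> legal
(5,3): no bracket -> illegal
(5,4): no bracket -> illegal
(5,5): flips 1 -> legal
W mobility = 7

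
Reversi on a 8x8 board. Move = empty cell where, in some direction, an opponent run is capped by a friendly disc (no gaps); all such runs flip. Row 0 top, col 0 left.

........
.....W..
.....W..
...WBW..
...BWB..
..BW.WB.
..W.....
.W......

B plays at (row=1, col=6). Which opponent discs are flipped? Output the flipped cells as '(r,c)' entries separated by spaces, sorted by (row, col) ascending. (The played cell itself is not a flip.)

Answer: (2,5)

Derivation:
Dir NW: first cell '.' (not opp) -> no flip
Dir N: first cell '.' (not opp) -> no flip
Dir NE: first cell '.' (not opp) -> no flip
Dir W: opp run (1,5), next='.' -> no flip
Dir E: first cell '.' (not opp) -> no flip
Dir SW: opp run (2,5) capped by B -> flip
Dir S: first cell '.' (not opp) -> no flip
Dir SE: first cell '.' (not opp) -> no flip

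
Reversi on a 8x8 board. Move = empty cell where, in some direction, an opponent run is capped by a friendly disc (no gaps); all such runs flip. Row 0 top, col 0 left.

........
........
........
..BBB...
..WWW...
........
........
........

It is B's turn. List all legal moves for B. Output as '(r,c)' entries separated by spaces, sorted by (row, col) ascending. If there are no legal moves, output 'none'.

Answer: (5,1) (5,2) (5,3) (5,4) (5,5)

Derivation:
(3,1): no bracket -> illegal
(3,5): no bracket -> illegal
(4,1): no bracket -> illegal
(4,5): no bracket -> illegal
(5,1): flips 1 -> legal
(5,2): flips 2 -> legal
(5,3): flips 1 -> legal
(5,4): flips 2 -> legal
(5,5): flips 1 -> legal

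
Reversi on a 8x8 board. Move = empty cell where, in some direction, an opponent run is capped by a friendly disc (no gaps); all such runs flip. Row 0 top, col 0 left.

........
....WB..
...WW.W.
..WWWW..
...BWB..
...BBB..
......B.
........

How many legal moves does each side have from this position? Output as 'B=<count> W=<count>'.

Answer: B=9 W=12

Derivation:
-- B to move --
(0,3): no bracket -> illegal
(0,4): flips 4 -> legal
(0,5): no bracket -> illegal
(1,2): flips 2 -> legal
(1,3): flips 3 -> legal
(1,6): no bracket -> illegal
(1,7): flips 3 -> legal
(2,1): flips 1 -> legal
(2,2): flips 2 -> legal
(2,5): flips 2 -> legal
(2,7): no bracket -> illegal
(3,1): no bracket -> illegal
(3,6): no bracket -> illegal
(3,7): flips 1 -> legal
(4,1): no bracket -> illegal
(4,2): flips 2 -> legal
(4,6): no bracket -> illegal
B mobility = 9
-- W to move --
(0,4): flips 1 -> legal
(0,5): no bracket -> illegal
(0,6): flips 1 -> legal
(1,6): flips 1 -> legal
(2,5): no bracket -> illegal
(3,6): no bracket -> illegal
(4,2): flips 1 -> legal
(4,6): flips 1 -> legal
(5,2): flips 1 -> legal
(5,6): flips 1 -> legal
(5,7): no bracket -> illegal
(6,2): flips 1 -> legal
(6,3): flips 2 -> legal
(6,4): flips 1 -> legal
(6,5): flips 4 -> legal
(6,7): no bracket -> illegal
(7,5): no bracket -> illegal
(7,6): no bracket -> illegal
(7,7): flips 2 -> legal
W mobility = 12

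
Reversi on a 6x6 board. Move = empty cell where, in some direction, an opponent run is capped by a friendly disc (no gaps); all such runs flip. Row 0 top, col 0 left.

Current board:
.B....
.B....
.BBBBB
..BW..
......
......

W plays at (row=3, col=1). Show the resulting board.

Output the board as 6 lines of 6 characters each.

Place W at (3,1); scan 8 dirs for brackets.
Dir NW: first cell '.' (not opp) -> no flip
Dir N: opp run (2,1) (1,1) (0,1), next=edge -> no flip
Dir NE: opp run (2,2), next='.' -> no flip
Dir W: first cell '.' (not opp) -> no flip
Dir E: opp run (3,2) capped by W -> flip
Dir SW: first cell '.' (not opp) -> no flip
Dir S: first cell '.' (not opp) -> no flip
Dir SE: first cell '.' (not opp) -> no flip
All flips: (3,2)

Answer: .B....
.B....
.BBBBB
.WWW..
......
......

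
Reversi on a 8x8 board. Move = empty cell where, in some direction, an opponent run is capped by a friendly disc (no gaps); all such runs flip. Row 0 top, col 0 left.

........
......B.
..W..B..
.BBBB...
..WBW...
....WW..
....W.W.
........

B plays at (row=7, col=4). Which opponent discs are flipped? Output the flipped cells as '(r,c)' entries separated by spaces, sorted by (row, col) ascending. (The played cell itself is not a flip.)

Dir NW: first cell '.' (not opp) -> no flip
Dir N: opp run (6,4) (5,4) (4,4) capped by B -> flip
Dir NE: first cell '.' (not opp) -> no flip
Dir W: first cell '.' (not opp) -> no flip
Dir E: first cell '.' (not opp) -> no flip
Dir SW: edge -> no flip
Dir S: edge -> no flip
Dir SE: edge -> no flip

Answer: (4,4) (5,4) (6,4)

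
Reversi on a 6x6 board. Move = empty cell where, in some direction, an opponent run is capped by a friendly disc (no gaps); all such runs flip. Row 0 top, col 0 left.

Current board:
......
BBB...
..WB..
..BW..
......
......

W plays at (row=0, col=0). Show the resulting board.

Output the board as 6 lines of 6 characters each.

Place W at (0,0); scan 8 dirs for brackets.
Dir NW: edge -> no flip
Dir N: edge -> no flip
Dir NE: edge -> no flip
Dir W: edge -> no flip
Dir E: first cell '.' (not opp) -> no flip
Dir SW: edge -> no flip
Dir S: opp run (1,0), next='.' -> no flip
Dir SE: opp run (1,1) capped by W -> flip
All flips: (1,1)

Answer: W.....
BWB...
..WB..
..BW..
......
......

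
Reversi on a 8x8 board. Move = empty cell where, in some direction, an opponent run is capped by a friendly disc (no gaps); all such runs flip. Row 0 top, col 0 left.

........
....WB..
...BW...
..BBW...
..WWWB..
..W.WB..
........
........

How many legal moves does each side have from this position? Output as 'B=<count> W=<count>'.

Answer: B=10 W=12

Derivation:
-- B to move --
(0,3): no bracket -> illegal
(0,4): no bracket -> illegal
(0,5): flips 1 -> legal
(1,3): flips 1 -> legal
(2,5): flips 1 -> legal
(3,1): no bracket -> illegal
(3,5): flips 1 -> legal
(4,1): flips 3 -> legal
(5,1): flips 1 -> legal
(5,3): flips 2 -> legal
(6,1): no bracket -> illegal
(6,2): flips 2 -> legal
(6,3): flips 1 -> legal
(6,4): no bracket -> illegal
(6,5): flips 2 -> legal
B mobility = 10
-- W to move --
(0,4): no bracket -> illegal
(0,5): no bracket -> illegal
(0,6): flips 1 -> legal
(1,2): flips 1 -> legal
(1,3): flips 2 -> legal
(1,6): flips 1 -> legal
(2,1): flips 1 -> legal
(2,2): flips 3 -> legal
(2,5): no bracket -> illegal
(2,6): no bracket -> illegal
(3,1): flips 2 -> legal
(3,5): no bracket -> illegal
(3,6): flips 1 -> legal
(4,1): flips 2 -> legal
(4,6): flips 1 -> legal
(5,6): flips 2 -> legal
(6,4): no bracket -> illegal
(6,5): no bracket -> illegal
(6,6): flips 1 -> legal
W mobility = 12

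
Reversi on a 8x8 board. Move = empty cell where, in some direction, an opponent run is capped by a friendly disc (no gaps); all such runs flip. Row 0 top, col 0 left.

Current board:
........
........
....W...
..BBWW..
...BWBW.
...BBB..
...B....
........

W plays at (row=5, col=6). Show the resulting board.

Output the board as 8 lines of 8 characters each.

Answer: ........
........
....W...
..BBWW..
...BWWW.
...BBBW.
...B....
........

Derivation:
Place W at (5,6); scan 8 dirs for brackets.
Dir NW: opp run (4,5) capped by W -> flip
Dir N: first cell 'W' (not opp) -> no flip
Dir NE: first cell '.' (not opp) -> no flip
Dir W: opp run (5,5) (5,4) (5,3), next='.' -> no flip
Dir E: first cell '.' (not opp) -> no flip
Dir SW: first cell '.' (not opp) -> no flip
Dir S: first cell '.' (not opp) -> no flip
Dir SE: first cell '.' (not opp) -> no flip
All flips: (4,5)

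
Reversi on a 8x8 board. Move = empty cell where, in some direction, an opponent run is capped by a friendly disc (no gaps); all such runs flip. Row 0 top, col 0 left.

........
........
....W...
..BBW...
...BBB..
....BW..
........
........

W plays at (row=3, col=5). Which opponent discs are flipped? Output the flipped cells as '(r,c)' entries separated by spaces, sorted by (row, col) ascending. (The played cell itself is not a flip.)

Answer: (4,5)

Derivation:
Dir NW: first cell 'W' (not opp) -> no flip
Dir N: first cell '.' (not opp) -> no flip
Dir NE: first cell '.' (not opp) -> no flip
Dir W: first cell 'W' (not opp) -> no flip
Dir E: first cell '.' (not opp) -> no flip
Dir SW: opp run (4,4), next='.' -> no flip
Dir S: opp run (4,5) capped by W -> flip
Dir SE: first cell '.' (not opp) -> no flip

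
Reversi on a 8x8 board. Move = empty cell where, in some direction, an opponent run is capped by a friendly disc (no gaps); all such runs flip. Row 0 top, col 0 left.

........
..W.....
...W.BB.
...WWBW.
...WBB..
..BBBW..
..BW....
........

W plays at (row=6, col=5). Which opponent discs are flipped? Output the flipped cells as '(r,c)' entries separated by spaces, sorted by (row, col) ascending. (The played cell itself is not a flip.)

Dir NW: opp run (5,4) capped by W -> flip
Dir N: first cell 'W' (not opp) -> no flip
Dir NE: first cell '.' (not opp) -> no flip
Dir W: first cell '.' (not opp) -> no flip
Dir E: first cell '.' (not opp) -> no flip
Dir SW: first cell '.' (not opp) -> no flip
Dir S: first cell '.' (not opp) -> no flip
Dir SE: first cell '.' (not opp) -> no flip

Answer: (5,4)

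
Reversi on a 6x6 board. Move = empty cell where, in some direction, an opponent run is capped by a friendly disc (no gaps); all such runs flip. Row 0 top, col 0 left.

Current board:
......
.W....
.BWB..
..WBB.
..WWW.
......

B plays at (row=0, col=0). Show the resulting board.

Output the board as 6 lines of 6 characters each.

Place B at (0,0); scan 8 dirs for brackets.
Dir NW: edge -> no flip
Dir N: edge -> no flip
Dir NE: edge -> no flip
Dir W: edge -> no flip
Dir E: first cell '.' (not opp) -> no flip
Dir SW: edge -> no flip
Dir S: first cell '.' (not opp) -> no flip
Dir SE: opp run (1,1) (2,2) capped by B -> flip
All flips: (1,1) (2,2)

Answer: B.....
.B....
.BBB..
..WBB.
..WWW.
......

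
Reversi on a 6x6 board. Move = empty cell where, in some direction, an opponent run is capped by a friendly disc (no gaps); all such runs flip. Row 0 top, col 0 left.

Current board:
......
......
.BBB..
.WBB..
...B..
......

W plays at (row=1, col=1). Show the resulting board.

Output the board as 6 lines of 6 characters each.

Place W at (1,1); scan 8 dirs for brackets.
Dir NW: first cell '.' (not opp) -> no flip
Dir N: first cell '.' (not opp) -> no flip
Dir NE: first cell '.' (not opp) -> no flip
Dir W: first cell '.' (not opp) -> no flip
Dir E: first cell '.' (not opp) -> no flip
Dir SW: first cell '.' (not opp) -> no flip
Dir S: opp run (2,1) capped by W -> flip
Dir SE: opp run (2,2) (3,3), next='.' -> no flip
All flips: (2,1)

Answer: ......
.W....
.WBB..
.WBB..
...B..
......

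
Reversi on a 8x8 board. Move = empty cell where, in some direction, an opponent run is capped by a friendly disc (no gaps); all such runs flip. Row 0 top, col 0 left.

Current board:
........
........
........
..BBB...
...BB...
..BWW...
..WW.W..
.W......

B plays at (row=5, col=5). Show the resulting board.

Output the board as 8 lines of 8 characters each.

Answer: ........
........
........
..BBB...
...BB...
..BBBB..
..WW.W..
.W......

Derivation:
Place B at (5,5); scan 8 dirs for brackets.
Dir NW: first cell 'B' (not opp) -> no flip
Dir N: first cell '.' (not opp) -> no flip
Dir NE: first cell '.' (not opp) -> no flip
Dir W: opp run (5,4) (5,3) capped by B -> flip
Dir E: first cell '.' (not opp) -> no flip
Dir SW: first cell '.' (not opp) -> no flip
Dir S: opp run (6,5), next='.' -> no flip
Dir SE: first cell '.' (not opp) -> no flip
All flips: (5,3) (5,4)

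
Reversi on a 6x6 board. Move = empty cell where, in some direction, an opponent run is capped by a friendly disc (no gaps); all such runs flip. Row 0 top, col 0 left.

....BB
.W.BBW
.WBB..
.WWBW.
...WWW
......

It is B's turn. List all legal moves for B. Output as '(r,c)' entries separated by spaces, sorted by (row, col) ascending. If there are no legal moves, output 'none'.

Answer: (0,0) (2,0) (2,5) (3,0) (3,5) (4,0) (4,1) (4,2) (5,3) (5,5)

Derivation:
(0,0): flips 1 -> legal
(0,1): no bracket -> illegal
(0,2): no bracket -> illegal
(1,0): no bracket -> illegal
(1,2): no bracket -> illegal
(2,0): flips 1 -> legal
(2,4): no bracket -> illegal
(2,5): flips 1 -> legal
(3,0): flips 2 -> legal
(3,5): flips 1 -> legal
(4,0): flips 1 -> legal
(4,1): flips 1 -> legal
(4,2): flips 1 -> legal
(5,2): no bracket -> illegal
(5,3): flips 1 -> legal
(5,4): no bracket -> illegal
(5,5): flips 1 -> legal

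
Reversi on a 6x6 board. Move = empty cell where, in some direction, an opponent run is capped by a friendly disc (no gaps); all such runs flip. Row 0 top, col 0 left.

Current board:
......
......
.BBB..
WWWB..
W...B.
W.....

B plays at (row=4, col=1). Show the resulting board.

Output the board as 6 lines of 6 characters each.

Answer: ......
......
.BBB..
WBBB..
WB..B.
W.....

Derivation:
Place B at (4,1); scan 8 dirs for brackets.
Dir NW: opp run (3,0), next=edge -> no flip
Dir N: opp run (3,1) capped by B -> flip
Dir NE: opp run (3,2) capped by B -> flip
Dir W: opp run (4,0), next=edge -> no flip
Dir E: first cell '.' (not opp) -> no flip
Dir SW: opp run (5,0), next=edge -> no flip
Dir S: first cell '.' (not opp) -> no flip
Dir SE: first cell '.' (not opp) -> no flip
All flips: (3,1) (3,2)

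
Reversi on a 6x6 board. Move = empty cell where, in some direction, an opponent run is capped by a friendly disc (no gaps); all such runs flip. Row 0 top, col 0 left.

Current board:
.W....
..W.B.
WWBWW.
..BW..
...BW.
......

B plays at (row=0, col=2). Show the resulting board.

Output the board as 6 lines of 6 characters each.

Answer: .WB...
..B.B.
WWBWW.
..BW..
...BW.
......

Derivation:
Place B at (0,2); scan 8 dirs for brackets.
Dir NW: edge -> no flip
Dir N: edge -> no flip
Dir NE: edge -> no flip
Dir W: opp run (0,1), next='.' -> no flip
Dir E: first cell '.' (not opp) -> no flip
Dir SW: first cell '.' (not opp) -> no flip
Dir S: opp run (1,2) capped by B -> flip
Dir SE: first cell '.' (not opp) -> no flip
All flips: (1,2)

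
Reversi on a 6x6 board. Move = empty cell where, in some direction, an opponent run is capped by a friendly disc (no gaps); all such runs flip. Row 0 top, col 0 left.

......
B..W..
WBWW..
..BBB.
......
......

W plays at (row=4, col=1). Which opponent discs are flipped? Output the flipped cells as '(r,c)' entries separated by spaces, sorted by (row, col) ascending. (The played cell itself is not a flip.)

Dir NW: first cell '.' (not opp) -> no flip
Dir N: first cell '.' (not opp) -> no flip
Dir NE: opp run (3,2) capped by W -> flip
Dir W: first cell '.' (not opp) -> no flip
Dir E: first cell '.' (not opp) -> no flip
Dir SW: first cell '.' (not opp) -> no flip
Dir S: first cell '.' (not opp) -> no flip
Dir SE: first cell '.' (not opp) -> no flip

Answer: (3,2)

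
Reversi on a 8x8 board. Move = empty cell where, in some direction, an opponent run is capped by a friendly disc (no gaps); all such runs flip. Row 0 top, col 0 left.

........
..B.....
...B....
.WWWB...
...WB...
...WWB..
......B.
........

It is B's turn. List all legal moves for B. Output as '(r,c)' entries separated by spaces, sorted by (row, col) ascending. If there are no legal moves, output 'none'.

Answer: (2,2) (3,0) (4,1) (4,2) (5,2) (6,2) (6,3) (6,4)

Derivation:
(2,0): no bracket -> illegal
(2,1): no bracket -> illegal
(2,2): flips 1 -> legal
(2,4): no bracket -> illegal
(3,0): flips 3 -> legal
(4,0): no bracket -> illegal
(4,1): flips 1 -> legal
(4,2): flips 1 -> legal
(4,5): no bracket -> illegal
(5,2): flips 3 -> legal
(6,2): flips 1 -> legal
(6,3): flips 3 -> legal
(6,4): flips 1 -> legal
(6,5): no bracket -> illegal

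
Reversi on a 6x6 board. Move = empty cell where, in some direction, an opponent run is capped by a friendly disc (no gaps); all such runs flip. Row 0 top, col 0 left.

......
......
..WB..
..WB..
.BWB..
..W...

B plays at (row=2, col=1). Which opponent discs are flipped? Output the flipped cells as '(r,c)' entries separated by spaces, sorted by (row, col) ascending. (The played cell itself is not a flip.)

Answer: (2,2) (3,2)

Derivation:
Dir NW: first cell '.' (not opp) -> no flip
Dir N: first cell '.' (not opp) -> no flip
Dir NE: first cell '.' (not opp) -> no flip
Dir W: first cell '.' (not opp) -> no flip
Dir E: opp run (2,2) capped by B -> flip
Dir SW: first cell '.' (not opp) -> no flip
Dir S: first cell '.' (not opp) -> no flip
Dir SE: opp run (3,2) capped by B -> flip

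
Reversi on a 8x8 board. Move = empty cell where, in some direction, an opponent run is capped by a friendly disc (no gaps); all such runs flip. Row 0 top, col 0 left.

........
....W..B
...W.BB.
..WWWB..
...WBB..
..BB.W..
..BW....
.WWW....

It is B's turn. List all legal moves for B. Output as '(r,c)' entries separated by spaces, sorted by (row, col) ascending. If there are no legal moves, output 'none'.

(0,3): flips 1 -> legal
(0,4): no bracket -> illegal
(0,5): no bracket -> illegal
(1,2): flips 2 -> legal
(1,3): flips 3 -> legal
(1,5): no bracket -> illegal
(2,1): no bracket -> illegal
(2,2): flips 1 -> legal
(2,4): flips 1 -> legal
(3,1): flips 3 -> legal
(4,1): no bracket -> illegal
(4,2): flips 1 -> legal
(4,6): no bracket -> illegal
(5,4): no bracket -> illegal
(5,6): no bracket -> illegal
(6,0): no bracket -> illegal
(6,1): no bracket -> illegal
(6,4): flips 1 -> legal
(6,5): flips 1 -> legal
(6,6): flips 1 -> legal
(7,0): no bracket -> illegal
(7,4): flips 1 -> legal

Answer: (0,3) (1,2) (1,3) (2,2) (2,4) (3,1) (4,2) (6,4) (6,5) (6,6) (7,4)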